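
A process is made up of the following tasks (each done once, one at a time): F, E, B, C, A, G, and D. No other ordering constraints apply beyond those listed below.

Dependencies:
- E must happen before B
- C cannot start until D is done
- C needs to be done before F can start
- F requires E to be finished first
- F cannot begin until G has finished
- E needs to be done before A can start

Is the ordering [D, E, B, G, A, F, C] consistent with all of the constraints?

In the proposed order, F appears before C.
That contradicts the constraint that C must precede F.

No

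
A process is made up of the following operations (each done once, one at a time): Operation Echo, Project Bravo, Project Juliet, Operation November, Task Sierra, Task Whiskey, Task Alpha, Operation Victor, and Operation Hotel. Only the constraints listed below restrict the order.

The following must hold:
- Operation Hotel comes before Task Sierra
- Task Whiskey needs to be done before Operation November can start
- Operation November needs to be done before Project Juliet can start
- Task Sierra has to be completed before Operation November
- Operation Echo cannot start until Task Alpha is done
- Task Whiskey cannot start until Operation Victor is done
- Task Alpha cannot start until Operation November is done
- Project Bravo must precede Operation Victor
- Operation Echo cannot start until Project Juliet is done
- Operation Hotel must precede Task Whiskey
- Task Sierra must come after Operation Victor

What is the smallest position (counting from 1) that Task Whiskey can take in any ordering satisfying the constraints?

4

The operations that are forced before Task Whiskey, directly or transitively, are Project Bravo, Operation Victor, Operation Hotel. That's 3 operations.
So at minimum 3 operations come before Task Whiskey, putting Task Whiskey no earlier than position 4. That position is achievable by scheduling exactly those predecessors first.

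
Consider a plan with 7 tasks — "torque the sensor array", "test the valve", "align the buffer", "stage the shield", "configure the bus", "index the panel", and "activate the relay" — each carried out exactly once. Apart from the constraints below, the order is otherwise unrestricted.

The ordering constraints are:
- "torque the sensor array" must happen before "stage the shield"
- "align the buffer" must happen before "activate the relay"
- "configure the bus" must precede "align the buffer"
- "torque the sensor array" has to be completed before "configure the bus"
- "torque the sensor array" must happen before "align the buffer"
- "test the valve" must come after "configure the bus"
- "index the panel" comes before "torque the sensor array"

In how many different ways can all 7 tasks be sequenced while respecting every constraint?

15

Only "index the panel" has no prerequisites, so it must go first.
Counting all ways to extend the partial order to a total order gives 15.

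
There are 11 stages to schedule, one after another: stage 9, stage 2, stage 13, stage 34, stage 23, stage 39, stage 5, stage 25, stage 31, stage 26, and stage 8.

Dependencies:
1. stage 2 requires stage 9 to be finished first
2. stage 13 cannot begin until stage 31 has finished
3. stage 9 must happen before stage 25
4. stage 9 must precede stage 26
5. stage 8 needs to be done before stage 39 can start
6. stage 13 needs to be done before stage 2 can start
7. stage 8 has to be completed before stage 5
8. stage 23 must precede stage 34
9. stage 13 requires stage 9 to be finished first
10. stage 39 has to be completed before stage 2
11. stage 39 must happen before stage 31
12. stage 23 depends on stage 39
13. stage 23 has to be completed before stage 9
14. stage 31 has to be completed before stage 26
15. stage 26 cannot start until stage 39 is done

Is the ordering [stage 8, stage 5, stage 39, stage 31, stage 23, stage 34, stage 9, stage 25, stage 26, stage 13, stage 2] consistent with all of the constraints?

Yes

Every stated constraint is respected: stage 39 sits at position 3, ahead of stage 2 at position 11, and each of the other listed pairs likewise has the predecessor earlier in the sequence.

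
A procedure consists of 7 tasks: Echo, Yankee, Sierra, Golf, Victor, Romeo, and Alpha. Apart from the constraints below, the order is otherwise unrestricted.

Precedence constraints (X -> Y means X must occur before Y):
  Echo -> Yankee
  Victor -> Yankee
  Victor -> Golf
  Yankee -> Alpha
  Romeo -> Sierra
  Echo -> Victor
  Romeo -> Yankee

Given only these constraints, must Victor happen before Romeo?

No

Nothing in the constraints links Victor and Romeo; they are unordered relative to each other.
There exist valid orderings with Romeo before Victor, so Victor is not required to come first.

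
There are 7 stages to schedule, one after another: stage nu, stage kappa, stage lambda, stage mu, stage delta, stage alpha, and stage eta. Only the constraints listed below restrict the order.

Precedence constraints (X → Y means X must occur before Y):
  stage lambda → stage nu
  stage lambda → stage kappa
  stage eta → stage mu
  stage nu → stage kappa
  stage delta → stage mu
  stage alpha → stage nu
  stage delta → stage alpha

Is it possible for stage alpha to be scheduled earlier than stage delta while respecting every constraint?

No

There is a dependency chain stage delta → stage alpha, so stage alpha always comes after stage delta.
Hence stage alpha can never be scheduled before stage delta.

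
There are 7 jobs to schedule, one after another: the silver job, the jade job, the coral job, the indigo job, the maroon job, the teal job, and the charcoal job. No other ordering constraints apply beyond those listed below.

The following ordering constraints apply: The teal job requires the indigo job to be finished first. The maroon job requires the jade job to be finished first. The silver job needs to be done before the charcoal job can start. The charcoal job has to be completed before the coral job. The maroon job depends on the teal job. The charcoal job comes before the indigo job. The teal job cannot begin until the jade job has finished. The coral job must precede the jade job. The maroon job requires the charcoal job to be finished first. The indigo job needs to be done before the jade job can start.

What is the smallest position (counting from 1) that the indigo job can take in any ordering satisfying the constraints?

3

Working backwards through the constraints from the indigo job, its full set of required predecessors is the silver job, the charcoal job — 2 of them.
So at minimum 2 jobs come before the indigo job, putting the indigo job no earlier than position 3. That position is achievable by scheduling exactly those predecessors first.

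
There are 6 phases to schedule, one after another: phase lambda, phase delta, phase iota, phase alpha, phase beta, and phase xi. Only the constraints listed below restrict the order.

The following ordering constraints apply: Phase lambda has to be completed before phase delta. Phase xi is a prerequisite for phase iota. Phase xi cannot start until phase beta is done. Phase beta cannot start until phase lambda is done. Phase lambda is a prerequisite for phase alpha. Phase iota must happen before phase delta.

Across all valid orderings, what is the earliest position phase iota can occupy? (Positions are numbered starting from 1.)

4

The phases that are forced before phase iota, directly or transitively, are phase lambda, phase beta, phase xi. That's 3 phases.
So at minimum 3 phases come before phase iota, putting phase iota no earlier than position 4. That position is achievable by scheduling exactly those predecessors first.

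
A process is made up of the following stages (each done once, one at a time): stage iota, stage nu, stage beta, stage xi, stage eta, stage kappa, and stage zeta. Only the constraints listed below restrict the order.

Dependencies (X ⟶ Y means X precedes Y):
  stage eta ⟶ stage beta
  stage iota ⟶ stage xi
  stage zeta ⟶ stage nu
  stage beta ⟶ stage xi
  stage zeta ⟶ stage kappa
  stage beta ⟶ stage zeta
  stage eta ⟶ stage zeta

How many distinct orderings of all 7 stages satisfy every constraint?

36

2 stages have no prerequisites (stage iota, stage eta), so any of them could come first.
Counting all ways to extend the partial order to a total order gives 36.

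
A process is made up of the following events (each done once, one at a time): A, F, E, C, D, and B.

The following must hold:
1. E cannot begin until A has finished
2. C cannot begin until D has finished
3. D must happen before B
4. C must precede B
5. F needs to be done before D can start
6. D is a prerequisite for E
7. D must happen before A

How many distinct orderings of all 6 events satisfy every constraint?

6

Only F has no prerequisites, so it must go first.
Enumerating by repeatedly choosing an available event (one whose prerequisites are all placed) gives 6 distinct complete orderings.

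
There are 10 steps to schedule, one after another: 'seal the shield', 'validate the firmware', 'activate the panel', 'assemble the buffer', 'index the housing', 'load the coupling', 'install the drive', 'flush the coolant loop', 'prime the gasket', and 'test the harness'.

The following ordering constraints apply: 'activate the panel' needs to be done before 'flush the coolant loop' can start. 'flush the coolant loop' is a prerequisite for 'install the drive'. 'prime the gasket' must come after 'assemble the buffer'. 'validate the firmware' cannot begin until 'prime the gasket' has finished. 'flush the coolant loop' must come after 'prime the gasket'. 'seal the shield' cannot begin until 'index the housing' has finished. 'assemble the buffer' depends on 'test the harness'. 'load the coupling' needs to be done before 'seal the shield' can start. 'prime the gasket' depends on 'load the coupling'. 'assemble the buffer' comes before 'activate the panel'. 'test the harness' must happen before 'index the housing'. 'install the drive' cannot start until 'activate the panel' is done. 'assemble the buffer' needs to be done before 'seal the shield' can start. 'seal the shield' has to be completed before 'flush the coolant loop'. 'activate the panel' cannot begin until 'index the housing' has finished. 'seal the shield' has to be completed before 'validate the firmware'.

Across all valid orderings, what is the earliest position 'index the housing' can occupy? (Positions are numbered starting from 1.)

2

Working backwards through the constraints from 'index the housing', its only required predecessor is 'test the harness'.
So at minimum 1 step comes before 'index the housing', putting 'index the housing' no earlier than position 2. That position is achievable by scheduling exactly that predecessor first.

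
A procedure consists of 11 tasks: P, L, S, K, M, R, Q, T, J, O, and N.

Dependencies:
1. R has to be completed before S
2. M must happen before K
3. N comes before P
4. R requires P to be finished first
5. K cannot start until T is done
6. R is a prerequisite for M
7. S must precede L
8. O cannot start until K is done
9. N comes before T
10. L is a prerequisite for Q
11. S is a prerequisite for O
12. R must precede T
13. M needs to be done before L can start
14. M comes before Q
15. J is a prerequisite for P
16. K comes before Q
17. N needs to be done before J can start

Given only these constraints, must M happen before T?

No

M and T are not related by any chain of constraints.
A valid ordering placing T before M exists, so the answer is no.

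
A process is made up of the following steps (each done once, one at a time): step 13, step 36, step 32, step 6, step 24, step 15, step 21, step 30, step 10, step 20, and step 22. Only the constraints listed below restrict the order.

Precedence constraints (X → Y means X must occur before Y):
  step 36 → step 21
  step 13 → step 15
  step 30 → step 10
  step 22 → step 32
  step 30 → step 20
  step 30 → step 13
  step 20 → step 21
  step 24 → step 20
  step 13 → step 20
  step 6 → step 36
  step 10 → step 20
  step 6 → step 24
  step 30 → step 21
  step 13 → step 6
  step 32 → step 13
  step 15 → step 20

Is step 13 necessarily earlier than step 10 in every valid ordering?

No chain of constraints connects step 13 to step 10 in either direction.
There exist valid orderings with step 10 before step 13, so step 13 is not required to come first.

No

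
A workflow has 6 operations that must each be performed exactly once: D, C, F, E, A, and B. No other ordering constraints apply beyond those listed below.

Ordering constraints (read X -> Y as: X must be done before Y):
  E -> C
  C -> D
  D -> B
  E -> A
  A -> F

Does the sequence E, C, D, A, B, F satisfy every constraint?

Every stated constraint is respected: E sits at position 1, ahead of A at position 4, and each of the other listed pairs likewise has the predecessor earlier in the sequence.

Yes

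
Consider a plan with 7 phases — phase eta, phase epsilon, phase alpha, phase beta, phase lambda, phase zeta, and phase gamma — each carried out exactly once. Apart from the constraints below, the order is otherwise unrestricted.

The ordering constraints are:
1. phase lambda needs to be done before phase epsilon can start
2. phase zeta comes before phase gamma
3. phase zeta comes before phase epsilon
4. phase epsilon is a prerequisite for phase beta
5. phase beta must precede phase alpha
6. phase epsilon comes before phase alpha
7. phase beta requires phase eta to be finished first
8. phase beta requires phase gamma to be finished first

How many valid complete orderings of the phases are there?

The phases with no prerequisites are phase eta, phase lambda, phase zeta; any of them can be placed first.
Enumerating by repeatedly choosing an available phase (one whose prerequisites are all placed) gives 25 distinct complete orderings.

25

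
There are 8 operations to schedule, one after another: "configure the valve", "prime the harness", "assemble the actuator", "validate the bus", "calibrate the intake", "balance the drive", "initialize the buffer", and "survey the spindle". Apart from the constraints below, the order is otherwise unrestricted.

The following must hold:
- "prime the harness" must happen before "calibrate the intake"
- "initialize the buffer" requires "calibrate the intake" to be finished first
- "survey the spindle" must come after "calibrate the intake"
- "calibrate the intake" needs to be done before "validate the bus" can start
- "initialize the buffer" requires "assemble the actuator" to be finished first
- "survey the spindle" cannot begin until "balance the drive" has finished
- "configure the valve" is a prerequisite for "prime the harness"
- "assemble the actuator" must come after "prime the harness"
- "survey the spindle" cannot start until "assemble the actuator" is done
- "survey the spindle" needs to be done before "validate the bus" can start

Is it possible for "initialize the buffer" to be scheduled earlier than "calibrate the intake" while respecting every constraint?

No

There is a dependency chain "calibrate the intake" → "initialize the buffer", so "initialize the buffer" always comes after "calibrate the intake".
So no valid ordering can have "initialize the buffer" before "calibrate the intake".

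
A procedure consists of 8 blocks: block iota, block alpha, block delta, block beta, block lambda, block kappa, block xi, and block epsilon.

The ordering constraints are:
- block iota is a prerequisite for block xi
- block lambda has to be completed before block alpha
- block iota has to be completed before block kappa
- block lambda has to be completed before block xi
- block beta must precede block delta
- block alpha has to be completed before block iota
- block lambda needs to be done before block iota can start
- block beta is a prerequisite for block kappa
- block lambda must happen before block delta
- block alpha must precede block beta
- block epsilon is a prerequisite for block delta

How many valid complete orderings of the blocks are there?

93

The blocks with no prerequisites are block lambda, block epsilon; any of them can be placed first.
Systematically extending each partial ordering one block at a time and counting, there are 93 complete orderings.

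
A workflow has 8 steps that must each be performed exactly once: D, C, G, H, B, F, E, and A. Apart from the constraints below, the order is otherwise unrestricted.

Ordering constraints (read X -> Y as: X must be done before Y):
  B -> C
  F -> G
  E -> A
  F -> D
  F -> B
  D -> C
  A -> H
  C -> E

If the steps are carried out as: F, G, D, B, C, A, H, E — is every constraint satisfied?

No

Here E comes after A.
But one of the constraints requires E before A, so this ordering violates it.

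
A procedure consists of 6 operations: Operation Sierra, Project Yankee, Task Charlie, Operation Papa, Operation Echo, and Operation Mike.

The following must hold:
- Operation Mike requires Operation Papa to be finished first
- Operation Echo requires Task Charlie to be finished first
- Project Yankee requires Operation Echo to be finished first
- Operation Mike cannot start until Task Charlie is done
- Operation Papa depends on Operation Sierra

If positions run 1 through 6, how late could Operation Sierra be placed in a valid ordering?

Every operation that must follow Operation Sierra has to come after it. Tracing all chains starting from Operation Sierra, those operations are: Operation Papa, Operation Mike — 2 in total.
So at least 2 operations follow Operation Sierra, putting Operation Sierra no later than position 4. That position is achievable by scheduling everything else first.

4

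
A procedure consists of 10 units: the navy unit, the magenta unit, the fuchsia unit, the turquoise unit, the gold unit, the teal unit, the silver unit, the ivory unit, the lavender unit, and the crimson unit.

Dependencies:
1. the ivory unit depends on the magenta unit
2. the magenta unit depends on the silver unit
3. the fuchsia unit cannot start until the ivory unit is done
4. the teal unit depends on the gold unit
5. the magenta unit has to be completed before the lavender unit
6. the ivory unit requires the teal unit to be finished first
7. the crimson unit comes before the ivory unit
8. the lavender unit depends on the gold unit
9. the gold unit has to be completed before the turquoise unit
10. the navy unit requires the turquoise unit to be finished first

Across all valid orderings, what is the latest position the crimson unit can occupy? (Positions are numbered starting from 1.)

Following every chain forward from the crimson unit, the units that must come later are the fuchsia unit, the ivory unit — 2 of them.
So at least 2 units follow the crimson unit, putting the crimson unit no later than position 8. That position is achievable by scheduling everything else first.

8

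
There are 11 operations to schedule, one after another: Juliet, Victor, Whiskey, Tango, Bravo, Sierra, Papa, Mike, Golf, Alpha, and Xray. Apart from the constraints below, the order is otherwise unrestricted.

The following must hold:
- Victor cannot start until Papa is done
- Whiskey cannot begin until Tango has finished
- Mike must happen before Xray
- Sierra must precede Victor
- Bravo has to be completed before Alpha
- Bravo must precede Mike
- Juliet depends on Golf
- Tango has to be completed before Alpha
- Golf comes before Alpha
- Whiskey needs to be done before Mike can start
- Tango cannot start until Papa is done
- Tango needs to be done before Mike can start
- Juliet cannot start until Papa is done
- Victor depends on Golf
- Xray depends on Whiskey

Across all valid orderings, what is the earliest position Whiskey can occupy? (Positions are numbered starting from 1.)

3

The operations that are forced before Whiskey, directly or transitively, are Tango, Papa. That's 2 operations.
With 2 mandatory predecessors, the earliest Whiskey can sit is position 2+1 = 3, and placing just those 2 first achieves it.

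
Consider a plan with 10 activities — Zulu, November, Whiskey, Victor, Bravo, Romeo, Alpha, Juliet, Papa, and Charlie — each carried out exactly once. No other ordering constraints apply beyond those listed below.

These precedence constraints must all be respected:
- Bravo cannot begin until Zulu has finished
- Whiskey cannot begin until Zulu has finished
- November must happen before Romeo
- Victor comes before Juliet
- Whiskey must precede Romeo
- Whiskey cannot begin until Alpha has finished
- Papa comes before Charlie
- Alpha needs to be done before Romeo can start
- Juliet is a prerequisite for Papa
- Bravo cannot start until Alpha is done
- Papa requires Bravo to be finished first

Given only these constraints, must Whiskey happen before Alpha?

There is a chain Alpha → Whiskey, which puts Alpha before Whiskey.
So Whiskey does not have to come before Alpha — it cannot.

No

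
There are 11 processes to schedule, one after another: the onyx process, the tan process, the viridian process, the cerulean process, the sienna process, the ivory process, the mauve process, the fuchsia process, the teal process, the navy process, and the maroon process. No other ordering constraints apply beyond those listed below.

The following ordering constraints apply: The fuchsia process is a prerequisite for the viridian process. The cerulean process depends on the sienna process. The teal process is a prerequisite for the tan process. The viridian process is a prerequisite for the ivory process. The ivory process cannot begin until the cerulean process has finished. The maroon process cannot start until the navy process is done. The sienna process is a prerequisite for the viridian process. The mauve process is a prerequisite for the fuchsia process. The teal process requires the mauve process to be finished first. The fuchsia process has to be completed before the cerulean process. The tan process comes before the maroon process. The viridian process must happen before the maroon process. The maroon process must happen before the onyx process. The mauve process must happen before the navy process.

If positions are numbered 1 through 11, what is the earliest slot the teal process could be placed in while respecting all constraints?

The only process forced before the teal process (directly or transitively) is the mauve process.
With 1 mandatory predecessor, the earliest the teal process can sit is position 1+1 = 2, and placing just that one first achieves it.

2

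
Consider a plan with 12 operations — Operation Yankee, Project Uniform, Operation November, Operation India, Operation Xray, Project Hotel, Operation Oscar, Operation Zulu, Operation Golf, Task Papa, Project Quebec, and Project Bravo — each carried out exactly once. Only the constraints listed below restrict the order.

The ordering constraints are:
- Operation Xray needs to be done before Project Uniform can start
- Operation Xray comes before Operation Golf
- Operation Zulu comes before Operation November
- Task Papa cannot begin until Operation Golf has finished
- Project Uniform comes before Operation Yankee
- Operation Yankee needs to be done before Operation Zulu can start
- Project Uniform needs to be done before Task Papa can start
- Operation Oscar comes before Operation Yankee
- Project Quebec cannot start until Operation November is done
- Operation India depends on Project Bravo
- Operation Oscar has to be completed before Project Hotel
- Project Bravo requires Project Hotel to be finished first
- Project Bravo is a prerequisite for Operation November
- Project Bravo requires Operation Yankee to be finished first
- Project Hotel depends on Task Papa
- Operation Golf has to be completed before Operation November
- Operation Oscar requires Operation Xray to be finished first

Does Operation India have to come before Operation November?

No chain of constraints connects Operation India to Operation November in either direction.
So Operation India can come before Operation November or after — it is not forced.

No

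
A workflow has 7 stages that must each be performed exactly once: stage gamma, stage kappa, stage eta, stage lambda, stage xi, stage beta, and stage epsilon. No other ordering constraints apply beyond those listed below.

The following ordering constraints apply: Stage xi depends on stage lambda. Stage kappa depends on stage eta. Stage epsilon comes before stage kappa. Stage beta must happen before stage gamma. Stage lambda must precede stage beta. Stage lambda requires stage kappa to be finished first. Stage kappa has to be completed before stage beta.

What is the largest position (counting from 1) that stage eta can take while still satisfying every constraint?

Every stage that must follow stage eta has to come after it. Tracing all chains starting from stage eta, those stages are: stage gamma, stage kappa, stage lambda, stage xi, stage beta — 5 in total.
So at least 5 stages follow stage eta, putting stage eta no later than position 2. That position is achievable by scheduling everything else first.

2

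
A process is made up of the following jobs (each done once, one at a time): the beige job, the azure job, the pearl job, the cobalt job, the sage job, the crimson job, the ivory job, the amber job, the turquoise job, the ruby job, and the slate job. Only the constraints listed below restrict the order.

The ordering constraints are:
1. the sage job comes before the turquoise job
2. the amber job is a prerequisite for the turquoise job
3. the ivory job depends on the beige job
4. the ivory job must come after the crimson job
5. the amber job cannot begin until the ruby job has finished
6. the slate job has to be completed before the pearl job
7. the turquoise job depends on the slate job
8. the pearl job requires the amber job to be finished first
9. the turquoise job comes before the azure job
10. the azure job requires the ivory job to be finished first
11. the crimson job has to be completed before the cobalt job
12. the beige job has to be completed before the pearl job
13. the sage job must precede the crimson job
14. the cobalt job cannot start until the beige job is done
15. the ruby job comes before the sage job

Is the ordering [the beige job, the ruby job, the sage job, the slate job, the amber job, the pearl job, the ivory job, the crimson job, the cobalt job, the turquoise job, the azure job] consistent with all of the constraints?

The sequence places the ivory job ahead of the crimson job.
Since the crimson job is required before the ivory job, the ordering is invalid.

No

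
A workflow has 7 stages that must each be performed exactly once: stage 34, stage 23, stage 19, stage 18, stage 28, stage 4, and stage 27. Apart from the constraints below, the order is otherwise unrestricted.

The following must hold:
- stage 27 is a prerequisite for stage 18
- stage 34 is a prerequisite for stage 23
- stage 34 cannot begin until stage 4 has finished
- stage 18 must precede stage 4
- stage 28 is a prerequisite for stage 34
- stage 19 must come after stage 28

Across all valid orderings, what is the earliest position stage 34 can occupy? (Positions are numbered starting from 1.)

5

The stages that are forced before stage 34, directly or transitively, are stage 18, stage 28, stage 4, stage 27. That's 4 stages.
So at minimum 4 stages come before stage 34, putting stage 34 no earlier than position 5. That position is achievable by scheduling exactly those predecessors first.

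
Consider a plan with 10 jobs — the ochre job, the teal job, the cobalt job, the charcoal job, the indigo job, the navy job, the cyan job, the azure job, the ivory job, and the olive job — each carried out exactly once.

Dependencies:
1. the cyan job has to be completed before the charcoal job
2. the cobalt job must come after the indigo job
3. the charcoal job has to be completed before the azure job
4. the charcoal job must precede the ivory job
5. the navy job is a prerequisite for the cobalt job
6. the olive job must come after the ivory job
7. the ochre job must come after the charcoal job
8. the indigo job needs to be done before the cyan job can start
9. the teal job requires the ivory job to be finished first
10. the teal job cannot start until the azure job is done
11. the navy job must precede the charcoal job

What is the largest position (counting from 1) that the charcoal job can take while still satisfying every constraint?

5

Following every chain forward from the charcoal job, the jobs that must come later are the ochre job, the teal job, the azure job, the ivory job, the olive job — 5 of them.
With 5 mandatory successors out of 10 jobs total, the latest slot for the charcoal job is 10−5 = 5, and it's reachable by doing all non-successors before the charcoal job.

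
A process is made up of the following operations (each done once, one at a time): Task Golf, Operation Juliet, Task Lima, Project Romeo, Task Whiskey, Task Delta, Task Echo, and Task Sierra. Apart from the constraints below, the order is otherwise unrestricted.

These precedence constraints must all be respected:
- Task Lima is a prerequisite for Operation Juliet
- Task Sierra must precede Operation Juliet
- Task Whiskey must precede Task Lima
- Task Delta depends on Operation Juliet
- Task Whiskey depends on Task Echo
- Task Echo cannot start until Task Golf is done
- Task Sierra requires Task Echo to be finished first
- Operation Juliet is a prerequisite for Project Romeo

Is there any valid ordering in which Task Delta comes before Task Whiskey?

No

There is a dependency chain Task Whiskey → Task Lima → Operation Juliet → Task Delta, so Task Delta always comes after Task Whiskey.
Hence Task Delta can never be scheduled before Task Whiskey.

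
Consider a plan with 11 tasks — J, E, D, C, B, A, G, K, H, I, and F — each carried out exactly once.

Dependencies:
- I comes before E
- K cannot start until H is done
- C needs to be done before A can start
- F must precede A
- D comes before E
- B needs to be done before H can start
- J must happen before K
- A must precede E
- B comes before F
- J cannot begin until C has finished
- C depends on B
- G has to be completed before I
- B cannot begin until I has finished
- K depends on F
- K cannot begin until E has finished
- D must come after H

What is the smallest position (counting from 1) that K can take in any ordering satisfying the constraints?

The tasks that are forced before K, directly or transitively, are J, E, D, C, B, A, G, H, I, F. That's 10 tasks.
So at minimum 10 tasks come before K, putting K no earlier than position 11. That position is achievable by scheduling exactly those predecessors first.

11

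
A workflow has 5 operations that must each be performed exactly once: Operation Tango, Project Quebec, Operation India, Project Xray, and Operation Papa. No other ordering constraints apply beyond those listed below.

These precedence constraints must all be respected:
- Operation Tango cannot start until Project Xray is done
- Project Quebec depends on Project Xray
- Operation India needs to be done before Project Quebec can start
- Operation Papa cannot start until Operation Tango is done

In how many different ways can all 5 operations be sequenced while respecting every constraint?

The operations with no prerequisites are Operation India, Project Xray; any of them can be placed first.
Systematically extending each partial ordering one operation at a time and counting, there are 9 complete orderings.

9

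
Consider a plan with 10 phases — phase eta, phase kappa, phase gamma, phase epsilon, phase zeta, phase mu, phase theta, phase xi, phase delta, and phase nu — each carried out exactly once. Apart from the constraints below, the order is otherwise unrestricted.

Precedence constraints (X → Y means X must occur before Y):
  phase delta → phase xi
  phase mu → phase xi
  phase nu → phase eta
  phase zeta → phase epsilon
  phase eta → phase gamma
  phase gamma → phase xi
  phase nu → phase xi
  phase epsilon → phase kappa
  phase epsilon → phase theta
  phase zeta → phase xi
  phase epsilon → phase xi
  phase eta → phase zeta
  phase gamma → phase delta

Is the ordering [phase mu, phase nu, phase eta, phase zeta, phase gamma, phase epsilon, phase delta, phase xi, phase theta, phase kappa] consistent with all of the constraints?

Going through the constraints one by one, each required predecessor appears earlier in the sequence than its dependent — e.g. phase mu (position 1) is before phase xi (position 8), as required.

Yes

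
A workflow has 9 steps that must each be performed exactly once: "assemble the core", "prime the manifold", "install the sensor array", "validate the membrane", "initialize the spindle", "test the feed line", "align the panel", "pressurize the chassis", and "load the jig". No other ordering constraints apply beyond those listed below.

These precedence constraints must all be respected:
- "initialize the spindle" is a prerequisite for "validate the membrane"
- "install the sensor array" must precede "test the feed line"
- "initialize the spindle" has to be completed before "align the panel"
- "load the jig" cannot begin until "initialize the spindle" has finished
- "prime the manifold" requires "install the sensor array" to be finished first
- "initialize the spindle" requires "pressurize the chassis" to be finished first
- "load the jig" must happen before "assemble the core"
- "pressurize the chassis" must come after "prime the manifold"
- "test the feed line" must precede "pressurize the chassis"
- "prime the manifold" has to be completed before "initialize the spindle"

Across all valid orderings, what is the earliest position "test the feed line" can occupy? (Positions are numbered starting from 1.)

Working backwards through the constraints from "test the feed line", its only required predecessor is "install the sensor array".
With 1 mandatory predecessor, the earliest "test the feed line" can sit is position 1+1 = 2, and placing just that one first achieves it.

2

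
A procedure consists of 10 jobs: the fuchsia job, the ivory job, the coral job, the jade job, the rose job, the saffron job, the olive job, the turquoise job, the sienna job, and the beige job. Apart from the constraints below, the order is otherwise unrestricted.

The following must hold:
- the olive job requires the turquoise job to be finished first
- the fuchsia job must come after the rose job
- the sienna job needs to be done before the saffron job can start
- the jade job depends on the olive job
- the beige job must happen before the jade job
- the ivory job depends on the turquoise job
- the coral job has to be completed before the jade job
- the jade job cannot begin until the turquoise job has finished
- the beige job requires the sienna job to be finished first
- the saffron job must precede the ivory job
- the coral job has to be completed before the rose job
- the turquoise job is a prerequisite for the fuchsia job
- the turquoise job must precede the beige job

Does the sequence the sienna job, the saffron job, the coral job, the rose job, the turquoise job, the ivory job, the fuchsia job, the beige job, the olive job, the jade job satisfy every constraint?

Going through the constraints one by one, each required predecessor appears earlier in the sequence than its dependent — e.g. the coral job (position 3) is before the jade job (position 10), as required.

Yes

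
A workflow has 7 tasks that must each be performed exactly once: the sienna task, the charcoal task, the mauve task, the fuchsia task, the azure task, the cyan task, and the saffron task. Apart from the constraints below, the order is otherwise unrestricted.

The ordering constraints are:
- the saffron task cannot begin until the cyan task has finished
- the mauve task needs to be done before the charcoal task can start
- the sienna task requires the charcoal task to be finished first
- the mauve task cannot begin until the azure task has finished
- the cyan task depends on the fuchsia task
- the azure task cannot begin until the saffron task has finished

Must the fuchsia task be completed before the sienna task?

There is a constraint chain the fuchsia task → the cyan task → the saffron task → the azure task → the mauve task → the charcoal task → the sienna task.
Hence the fuchsia task necessarily comes before the sienna task.

Yes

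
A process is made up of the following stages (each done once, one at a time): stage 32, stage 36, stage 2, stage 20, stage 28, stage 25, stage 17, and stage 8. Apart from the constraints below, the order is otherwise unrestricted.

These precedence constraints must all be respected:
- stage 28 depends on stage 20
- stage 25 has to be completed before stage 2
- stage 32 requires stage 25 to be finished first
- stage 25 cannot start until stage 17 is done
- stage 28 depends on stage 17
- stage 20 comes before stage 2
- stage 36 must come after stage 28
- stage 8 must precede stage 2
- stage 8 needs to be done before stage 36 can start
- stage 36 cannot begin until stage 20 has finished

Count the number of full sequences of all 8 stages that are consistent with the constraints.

3 stages have no prerequisites (stage 20, stage 17, stage 8), so any of them could come first.
Enumerating by repeatedly choosing an available stage (one whose prerequisites are all placed) gives 280 distinct complete orderings.

280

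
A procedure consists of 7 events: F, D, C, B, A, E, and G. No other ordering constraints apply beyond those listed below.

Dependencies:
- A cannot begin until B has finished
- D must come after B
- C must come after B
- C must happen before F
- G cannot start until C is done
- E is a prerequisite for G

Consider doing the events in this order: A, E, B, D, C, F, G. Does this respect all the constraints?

The sequence places A ahead of B.
But one of the constraints requires B before A, so this ordering violates it.

No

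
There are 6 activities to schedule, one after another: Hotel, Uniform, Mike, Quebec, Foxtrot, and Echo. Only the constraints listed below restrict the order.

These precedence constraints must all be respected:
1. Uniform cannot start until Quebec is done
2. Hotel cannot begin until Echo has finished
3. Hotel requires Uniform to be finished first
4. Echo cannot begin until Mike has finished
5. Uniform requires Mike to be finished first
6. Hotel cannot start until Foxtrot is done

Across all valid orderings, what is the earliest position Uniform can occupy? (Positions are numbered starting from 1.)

Working backwards through the constraints from Uniform, its full set of required predecessors is Mike, Quebec — 2 of them.
So at minimum 2 activities come before Uniform, putting Uniform no earlier than position 3. That position is achievable by scheduling exactly those predecessors first.

3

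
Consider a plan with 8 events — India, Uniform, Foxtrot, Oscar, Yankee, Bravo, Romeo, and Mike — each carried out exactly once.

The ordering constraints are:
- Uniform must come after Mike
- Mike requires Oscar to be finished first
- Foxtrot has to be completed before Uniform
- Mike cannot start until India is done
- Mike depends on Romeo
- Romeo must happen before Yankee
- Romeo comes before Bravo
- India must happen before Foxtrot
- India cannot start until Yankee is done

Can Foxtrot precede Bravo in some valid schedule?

The constraints leave Foxtrot and Bravo unordered relative to each other; nothing requires Bravo earlier.
So a valid ordering placing Foxtrot earlier than Bravo exists.

Yes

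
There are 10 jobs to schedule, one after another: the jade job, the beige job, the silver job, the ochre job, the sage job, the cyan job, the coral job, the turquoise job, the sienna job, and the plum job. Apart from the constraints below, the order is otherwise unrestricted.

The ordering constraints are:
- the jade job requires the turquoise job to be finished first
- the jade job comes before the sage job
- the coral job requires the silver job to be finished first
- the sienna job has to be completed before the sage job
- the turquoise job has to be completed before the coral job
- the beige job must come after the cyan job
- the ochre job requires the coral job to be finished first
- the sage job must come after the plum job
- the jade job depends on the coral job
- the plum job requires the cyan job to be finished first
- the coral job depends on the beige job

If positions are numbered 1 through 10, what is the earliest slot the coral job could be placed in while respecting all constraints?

5

The jobs that are forced before the coral job, directly or transitively, are the beige job, the silver job, the cyan job, the turquoise job. That's 4 jobs.
With 4 mandatory predecessors, the earliest the coral job can sit is position 4+1 = 5, and placing just those 4 first achieves it.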